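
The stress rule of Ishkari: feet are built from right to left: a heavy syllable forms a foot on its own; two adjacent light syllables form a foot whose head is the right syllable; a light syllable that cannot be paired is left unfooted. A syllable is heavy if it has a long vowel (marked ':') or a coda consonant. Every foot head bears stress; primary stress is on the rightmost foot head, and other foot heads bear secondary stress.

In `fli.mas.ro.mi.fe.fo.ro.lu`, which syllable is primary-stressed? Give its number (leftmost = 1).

8

Weights: 1 fli L, 2 mas H, 3 ro L, 4 mi L, 5 fe L, 6 fo L, 7 ro L, 8 lu L.
Parse right to left (heavy = foot alone; LL = one foot; stranded L unfooted): fli (ˈmas) (ro.ˈmi) (fe.ˈfo) (ro.ˈlu).
Foot heads: 2, 4, 6, 8.
Primary stress on the rightmost head = syllable 8.
Primary stress: syllable 8 → fli.mas.ro.mi.fe.fo.ro.ˈlu.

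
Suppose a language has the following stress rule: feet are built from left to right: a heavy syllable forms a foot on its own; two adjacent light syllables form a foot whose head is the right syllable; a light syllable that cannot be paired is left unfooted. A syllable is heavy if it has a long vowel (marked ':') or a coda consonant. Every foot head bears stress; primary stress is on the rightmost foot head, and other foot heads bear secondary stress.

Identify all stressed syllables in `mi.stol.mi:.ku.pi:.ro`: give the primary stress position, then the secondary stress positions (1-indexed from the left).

Weights: 1 mi L, 2 stol H, 3 mi: H, 4 ku L, 5 pi: H, 6 ro L.
Parse left to right (heavy = foot alone; LL = one foot; stranded L unfooted): mi (ˈstol) (ˈmi:) ku (ˈpi:) ro.
Foot heads: 2, 3, 5.
Primary stress on the rightmost head = syllable 5.
Secondary stress on 2, 3: mi.ˌstol.ˌmi:.ku.ˈpi:.ro.

primary 5, secondary 2, 3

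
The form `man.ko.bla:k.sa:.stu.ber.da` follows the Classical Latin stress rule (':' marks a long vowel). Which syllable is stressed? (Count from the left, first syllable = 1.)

Classical Latin: stress the penult if heavy (long vowel or closed), else the antepenult.
Weights: 5 stu L, 6 ber H, 7 da L.
The penult (syllable 6, ber) is heavy, so it takes stress.
Stress on syllable 6: man.ko.bla:k.sa:.stu.ˈber.da.

6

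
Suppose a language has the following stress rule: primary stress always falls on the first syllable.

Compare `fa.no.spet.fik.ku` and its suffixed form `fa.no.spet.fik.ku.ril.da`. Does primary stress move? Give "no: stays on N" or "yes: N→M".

no: stays on 1

Base `fa.no.spet.fik.ku` (5 syllables):
  The word has 5 syllables; the first syllable is syllable 1 (fa).
  → primary stress on syllable 1.
Suffixed `fa.no.spet.fik.ku.ril.da` (7 syllables):
  The word has 7 syllables; the first syllable is syllable 1 (fa).
  → primary stress on syllable 1.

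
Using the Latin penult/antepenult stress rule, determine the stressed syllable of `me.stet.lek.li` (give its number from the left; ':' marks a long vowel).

Classical Latin: stress the penult if heavy (long vowel or closed), else the antepenult.
Weights: 2 stet H, 3 lek H, 4 li L.
The penult (syllable 3, lek) is heavy, so it takes stress.
Stress on syllable 3: me.stet.ˈlek.li.

3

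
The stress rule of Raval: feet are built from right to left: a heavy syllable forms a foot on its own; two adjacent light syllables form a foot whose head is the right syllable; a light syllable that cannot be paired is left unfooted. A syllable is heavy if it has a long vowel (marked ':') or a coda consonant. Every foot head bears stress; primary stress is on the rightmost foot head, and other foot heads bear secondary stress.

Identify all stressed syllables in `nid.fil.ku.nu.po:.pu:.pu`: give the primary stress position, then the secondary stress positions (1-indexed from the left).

Weights: 1 nid H, 2 fil H, 3 ku L, 4 nu L, 5 po: H, 6 pu: H, 7 pu L.
Parse right to left (heavy = foot alone; LL = one foot; stranded L unfooted): (ˈnid) (ˈfil) (ku.ˈnu) (ˈpo:) (ˈpu:) pu.
Foot heads: 1, 2, 4, 5, 6.
Primary stress on the rightmost head = syllable 6.
Secondary stress on 1, 2, 4, 5: ˌnid.ˌfil.ku.ˌnu.ˌpo:.ˈpu:.pu.

primary 6, secondary 1, 2, 4, 5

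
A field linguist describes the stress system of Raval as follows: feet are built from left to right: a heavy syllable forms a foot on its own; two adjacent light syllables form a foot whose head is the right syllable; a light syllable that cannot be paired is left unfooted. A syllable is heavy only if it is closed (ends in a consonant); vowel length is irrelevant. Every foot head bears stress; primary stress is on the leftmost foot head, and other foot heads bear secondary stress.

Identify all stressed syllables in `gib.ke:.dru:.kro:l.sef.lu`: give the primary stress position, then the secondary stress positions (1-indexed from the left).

Weights: 1 gib H, 2 ke: L, 3 dru: L, 4 kro:l H, 5 sef H, 6 lu L.
Parse left to right (heavy = foot alone; LL = one foot; stranded L unfooted): (ˈgib) (ke:.ˈdru:) (ˈkro:l) (ˈsef) lu.
Foot heads: 1, 3, 4, 5.
Primary stress on the leftmost head = syllable 1.
Secondary stress on 3, 4, 5: ˈgib.ke:.ˌdru:.ˌkro:l.ˌsef.lu.

primary 1, secondary 3, 4, 5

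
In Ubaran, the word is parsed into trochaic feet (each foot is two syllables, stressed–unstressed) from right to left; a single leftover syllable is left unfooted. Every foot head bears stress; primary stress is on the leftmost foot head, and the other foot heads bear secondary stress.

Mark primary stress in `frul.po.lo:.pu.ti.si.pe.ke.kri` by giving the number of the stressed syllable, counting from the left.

2

Parse right to left into trochaic (ˈσσ) feet: frul (ˈpo.lo:) (ˈpu.ti) (ˈsi.pe) (ˈke.kri). Syllable 1 is left unfooted.
Foot heads (stressed positions): 2, 4, 6, 8.
End Rule Leftmost: primary stress on the leftmost head = syllable 2.
Primary stress: syllable 2 → frul.ˈpo.lo:.pu.ti.si.pe.ke.kri.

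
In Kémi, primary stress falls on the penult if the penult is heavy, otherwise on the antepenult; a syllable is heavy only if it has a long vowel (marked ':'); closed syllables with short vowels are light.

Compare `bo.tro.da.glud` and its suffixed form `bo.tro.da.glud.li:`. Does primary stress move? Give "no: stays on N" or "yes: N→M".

yes: 2→3

Base `bo.tro.da.glud` (4 syllables):
  Weights: 2 tro L, 3 da L, 4 glud L.
  The penult (syllable 3, da) is light, so stress falls on the antepenult (syllable 2, tro).
  → primary stress on syllable 2.
Suffixed `bo.tro.da.glud.li:` (5 syllables):
  Weights: 3 da L, 4 glud L, 5 li: H.
  The penult (syllable 4, glud) is light, so stress falls on the antepenult (syllable 3, da).
  → primary stress on syllable 3.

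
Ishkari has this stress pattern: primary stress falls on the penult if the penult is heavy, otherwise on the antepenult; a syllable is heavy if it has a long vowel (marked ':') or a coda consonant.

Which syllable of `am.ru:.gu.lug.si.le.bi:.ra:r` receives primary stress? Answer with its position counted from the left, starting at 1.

Weights: 6 le L, 7 bi: H, 8 ra:r H.
The penult (syllable 7, bi:) is heavy, so it takes stress.
Primary stress: syllable 7 → am.ru:.gu.lug.si.le.ˈbi:.ra:r.

7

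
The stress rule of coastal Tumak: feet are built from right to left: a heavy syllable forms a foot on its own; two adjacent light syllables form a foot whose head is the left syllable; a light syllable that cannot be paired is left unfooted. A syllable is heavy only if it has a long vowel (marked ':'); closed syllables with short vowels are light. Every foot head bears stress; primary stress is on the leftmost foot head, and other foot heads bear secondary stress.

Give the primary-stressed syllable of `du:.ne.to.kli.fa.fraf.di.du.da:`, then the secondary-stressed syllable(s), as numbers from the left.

Weights: 1 du: H, 2 ne L, 3 to L, 4 kli L, 5 fa L, 6 fraf L, 7 di L, 8 du L, 9 da: H.
Parse right to left (heavy = foot alone; LL = one foot; stranded L unfooted): (ˈdu:) ne (ˈto.kli) (ˈfa.fraf) (ˈdi.du) (ˈda:).
Foot heads: 1, 3, 5, 7, 9.
Primary stress on the leftmost head = syllable 1.
Secondary stress on 3, 5, 7, 9: ˈdu:.ne.ˌto.kli.ˌfa.fraf.ˌdi.du.ˌda:.

primary 1, secondary 3, 5, 7, 9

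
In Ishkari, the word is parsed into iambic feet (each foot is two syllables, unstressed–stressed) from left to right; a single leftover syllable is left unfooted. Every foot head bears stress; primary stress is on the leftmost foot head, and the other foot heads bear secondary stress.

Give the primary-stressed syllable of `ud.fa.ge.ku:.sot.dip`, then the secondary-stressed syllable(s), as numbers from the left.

Parse left to right into iambic (σˈσ) feet: (ud.ˈfa) (ge.ˈku:) (sot.ˈdip).
Foot heads (stressed positions): 2, 4, 6.
End Rule Leftmost: primary stress on the leftmost head = syllable 2.
Secondary stress on 4, 6: ud.ˈfa.ge.ˌku:.sot.ˌdip.

primary 2, secondary 4, 6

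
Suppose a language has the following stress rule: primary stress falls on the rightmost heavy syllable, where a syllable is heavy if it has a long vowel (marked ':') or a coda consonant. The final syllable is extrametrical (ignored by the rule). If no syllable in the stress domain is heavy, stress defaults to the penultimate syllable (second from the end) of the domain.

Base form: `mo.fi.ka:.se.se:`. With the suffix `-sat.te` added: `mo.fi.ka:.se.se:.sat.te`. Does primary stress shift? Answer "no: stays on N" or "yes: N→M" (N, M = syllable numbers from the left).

Base `mo.fi.ka:.se.se:` (5 syllables):
  The final syllable (5, se:) is extrametrical; the stress domain is syllables 1–4.
  Weights: 1 mo L, 2 fi L, 3 ka: H, 4 se L.
  Heavy syllables in the domain: 3. The rightmost is syllable 3 (ka:).
  → primary stress on syllable 3.
Suffixed `mo.fi.ka:.se.se:.sat.te` (7 syllables):
  The final syllable (7, te) is extrametrical; the stress domain is syllables 1–6.
  Weights: 1 mo L, 2 fi L, 3 ka: H, 4 se L, 5 se: H, 6 sat H.
  Heavy syllables in the domain: 3, 5, 6. The rightmost is syllable 6 (sat).
  → primary stress on syllable 6.

yes: 3→6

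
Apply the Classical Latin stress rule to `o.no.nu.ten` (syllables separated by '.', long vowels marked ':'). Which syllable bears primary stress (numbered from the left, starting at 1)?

2

Classical Latin: stress the penult if heavy (long vowel or closed), else the antepenult.
Weights: 2 no L, 3 nu L, 4 ten H.
The penult (syllable 3, nu) is light, so stress falls on the antepenult (syllable 2, no).
Stress on syllable 2: o.ˈno.nu.ten.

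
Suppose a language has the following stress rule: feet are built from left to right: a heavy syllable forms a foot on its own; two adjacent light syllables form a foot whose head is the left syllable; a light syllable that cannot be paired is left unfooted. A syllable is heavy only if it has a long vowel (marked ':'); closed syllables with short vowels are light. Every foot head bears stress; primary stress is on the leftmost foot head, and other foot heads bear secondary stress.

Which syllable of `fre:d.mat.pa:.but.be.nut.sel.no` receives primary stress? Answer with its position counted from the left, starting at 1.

Weights: 1 fre:d H, 2 mat L, 3 pa: H, 4 but L, 5 be L, 6 nut L, 7 sel L, 8 no L.
Parse left to right (heavy = foot alone; LL = one foot; stranded L unfooted): (ˈfre:d) mat (ˈpa:) (ˈbut.be) (ˈnut.sel) no.
Foot heads: 1, 3, 4, 6.
Primary stress on the leftmost head = syllable 1.
Primary stress: syllable 1 → ˈfre:d.mat.pa:.but.be.nut.sel.no.

1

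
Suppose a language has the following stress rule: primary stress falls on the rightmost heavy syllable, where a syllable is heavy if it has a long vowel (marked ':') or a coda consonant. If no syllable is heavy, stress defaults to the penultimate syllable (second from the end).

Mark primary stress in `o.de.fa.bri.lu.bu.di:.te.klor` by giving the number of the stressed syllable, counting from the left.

Weights: 1 o L, 2 de L, 3 fa L, 4 bri L, 5 lu L, 6 bu L, 7 di: H, 8 te L, 9 klor H.
Heavy syllables in the domain: 7, 9. The rightmost is syllable 9 (klor).
Primary stress: syllable 9 → o.de.fa.bri.lu.bu.di:.te.ˈklor.

9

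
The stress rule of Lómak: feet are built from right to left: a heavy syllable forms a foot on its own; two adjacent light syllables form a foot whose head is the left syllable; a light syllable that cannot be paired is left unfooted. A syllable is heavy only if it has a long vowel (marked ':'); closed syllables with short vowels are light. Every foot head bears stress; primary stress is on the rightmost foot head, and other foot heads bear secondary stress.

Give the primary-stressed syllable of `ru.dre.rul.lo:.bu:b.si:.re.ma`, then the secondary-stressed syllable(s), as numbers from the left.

primary 7, secondary 2, 4, 5, 6

Weights: 1 ru L, 2 dre L, 3 rul L, 4 lo: H, 5 bu:b H, 6 si: H, 7 re L, 8 ma L.
Parse right to left (heavy = foot alone; LL = one foot; stranded L unfooted): ru (ˈdre.rul) (ˈlo:) (ˈbu:b) (ˈsi:) (ˈre.ma).
Foot heads: 2, 4, 5, 6, 7.
Primary stress on the rightmost head = syllable 7.
Secondary stress on 2, 4, 5, 6: ru.ˌdre.rul.ˌlo:.ˌbu:b.ˌsi:.ˈre.ma.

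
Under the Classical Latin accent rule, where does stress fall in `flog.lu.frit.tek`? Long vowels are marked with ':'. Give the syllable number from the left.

3

Classical Latin: stress the penult if heavy (long vowel or closed), else the antepenult.
Weights: 2 lu L, 3 frit H, 4 tek H.
The penult (syllable 3, frit) is heavy, so it takes stress.
Stress on syllable 3: flog.lu.ˈfrit.tek.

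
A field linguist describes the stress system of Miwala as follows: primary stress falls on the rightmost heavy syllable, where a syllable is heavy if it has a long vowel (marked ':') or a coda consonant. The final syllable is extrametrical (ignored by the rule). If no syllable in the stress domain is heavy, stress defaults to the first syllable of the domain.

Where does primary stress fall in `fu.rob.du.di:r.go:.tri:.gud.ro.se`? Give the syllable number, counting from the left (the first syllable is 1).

7

The final syllable (9, se) is extrametrical; the stress domain is syllables 1–8.
Weights: 1 fu L, 2 rob H, 3 du L, 4 di:r H, 5 go: H, 6 tri: H, 7 gud H, 8 ro L.
Heavy syllables in the domain: 2, 4, 5, 6, 7. The rightmost is syllable 7 (gud).
Primary stress: syllable 7 → fu.rob.du.di:r.go:.tri:.ˈgud.ro.se.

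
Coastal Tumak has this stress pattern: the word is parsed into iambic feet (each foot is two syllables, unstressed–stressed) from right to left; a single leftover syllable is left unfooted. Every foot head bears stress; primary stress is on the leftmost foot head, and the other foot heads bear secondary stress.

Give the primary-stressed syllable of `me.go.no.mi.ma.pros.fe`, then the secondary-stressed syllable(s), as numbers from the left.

primary 3, secondary 5, 7

Parse right to left into iambic (σˈσ) feet: me (go.ˈno) (mi.ˈma) (pros.ˈfe). Syllable 1 is left unfooted.
Foot heads (stressed positions): 3, 5, 7.
End Rule Leftmost: primary stress on the leftmost head = syllable 3.
Secondary stress on 5, 7: me.go.ˈno.mi.ˌma.pros.ˌfe.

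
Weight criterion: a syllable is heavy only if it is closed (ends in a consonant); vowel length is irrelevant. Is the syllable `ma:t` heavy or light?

`ma:t`: long vowel, closed (coda /t/). Closed (coda /t/) → heavy.

heavy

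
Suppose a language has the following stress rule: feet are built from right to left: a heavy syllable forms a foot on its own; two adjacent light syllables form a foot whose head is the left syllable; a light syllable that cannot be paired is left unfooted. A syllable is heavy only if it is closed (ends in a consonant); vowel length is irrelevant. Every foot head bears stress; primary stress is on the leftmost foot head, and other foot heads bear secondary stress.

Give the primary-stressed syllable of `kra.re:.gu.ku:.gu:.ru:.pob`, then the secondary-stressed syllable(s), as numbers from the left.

Weights: 1 kra L, 2 re: L, 3 gu L, 4 ku: L, 5 gu: L, 6 ru: L, 7 pob H.
Parse right to left (heavy = foot alone; LL = one foot; stranded L unfooted): (ˈkra.re:) (ˈgu.ku:) (ˈgu:.ru:) (ˈpob).
Foot heads: 1, 3, 5, 7.
Primary stress on the leftmost head = syllable 1.
Secondary stress on 3, 5, 7: ˈkra.re:.ˌgu.ku:.ˌgu:.ru:.ˌpob.

primary 1, secondary 3, 5, 7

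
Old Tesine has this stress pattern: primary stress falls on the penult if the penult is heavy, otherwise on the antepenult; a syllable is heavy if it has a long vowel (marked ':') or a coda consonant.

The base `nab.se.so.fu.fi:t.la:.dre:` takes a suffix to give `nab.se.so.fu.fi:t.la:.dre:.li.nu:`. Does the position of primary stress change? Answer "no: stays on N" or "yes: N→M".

Base `nab.se.so.fu.fi:t.la:.dre:` (7 syllables):
  Weights: 5 fi:t H, 6 la: H, 7 dre: H.
  The penult (syllable 6, la:) is heavy, so it takes stress.
  → primary stress on syllable 6.
Suffixed `nab.se.so.fu.fi:t.la:.dre:.li.nu:` (9 syllables):
  Weights: 7 dre: H, 8 li L, 9 nu: H.
  The penult (syllable 8, li) is light, so stress falls on the antepenult (syllable 7, dre:).
  → primary stress on syllable 7.

yes: 6→7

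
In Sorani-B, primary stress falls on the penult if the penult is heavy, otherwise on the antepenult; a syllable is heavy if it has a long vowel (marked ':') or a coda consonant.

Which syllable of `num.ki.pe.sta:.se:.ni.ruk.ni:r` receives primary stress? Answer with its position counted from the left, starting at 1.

7

Weights: 6 ni L, 7 ruk H, 8 ni:r H.
The penult (syllable 7, ruk) is heavy, so it takes stress.
Primary stress: syllable 7 → num.ki.pe.sta:.se:.ni.ˈruk.ni:r.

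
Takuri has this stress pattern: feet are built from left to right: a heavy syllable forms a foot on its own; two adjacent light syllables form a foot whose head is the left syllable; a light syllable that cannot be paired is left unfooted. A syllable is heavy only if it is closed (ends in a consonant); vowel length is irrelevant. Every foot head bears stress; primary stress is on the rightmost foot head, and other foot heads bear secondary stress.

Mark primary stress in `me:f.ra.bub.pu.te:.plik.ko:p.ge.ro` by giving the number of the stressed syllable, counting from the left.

8

Weights: 1 me:f H, 2 ra L, 3 bub H, 4 pu L, 5 te: L, 6 plik H, 7 ko:p H, 8 ge L, 9 ro L.
Parse left to right (heavy = foot alone; LL = one foot; stranded L unfooted): (ˈme:f) ra (ˈbub) (ˈpu.te:) (ˈplik) (ˈko:p) (ˈge.ro).
Foot heads: 1, 3, 4, 6, 7, 8.
Primary stress on the rightmost head = syllable 8.
Primary stress: syllable 8 → me:f.ra.bub.pu.te:.plik.ko:p.ˈge.ro.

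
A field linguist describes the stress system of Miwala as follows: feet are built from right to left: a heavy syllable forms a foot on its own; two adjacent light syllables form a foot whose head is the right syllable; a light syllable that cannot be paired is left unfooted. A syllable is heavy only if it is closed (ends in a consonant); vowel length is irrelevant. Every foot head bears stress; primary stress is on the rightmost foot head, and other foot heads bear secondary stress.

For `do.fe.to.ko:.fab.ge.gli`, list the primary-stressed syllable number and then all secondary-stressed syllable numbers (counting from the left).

primary 7, secondary 2, 4, 5

Weights: 1 do L, 2 fe L, 3 to L, 4 ko: L, 5 fab H, 6 ge L, 7 gli L.
Parse right to left (heavy = foot alone; LL = one foot; stranded L unfooted): (do.ˈfe) (to.ˈko:) (ˈfab) (ge.ˈgli).
Foot heads: 2, 4, 5, 7.
Primary stress on the rightmost head = syllable 7.
Secondary stress on 2, 4, 5: do.ˌfe.to.ˌko:.ˌfab.ge.ˈgli.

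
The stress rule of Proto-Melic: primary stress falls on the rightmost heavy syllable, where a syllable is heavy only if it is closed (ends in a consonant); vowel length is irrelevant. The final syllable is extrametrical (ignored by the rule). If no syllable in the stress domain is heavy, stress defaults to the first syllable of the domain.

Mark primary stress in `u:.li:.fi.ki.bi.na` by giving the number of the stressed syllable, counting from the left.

The final syllable (6, na) is extrametrical; the stress domain is syllables 1–5.
Weights: 1 u: L, 2 li: L, 3 fi L, 4 ki L, 5 bi L.
No heavy syllable in the domain; default to the first syllable of the domain = syllable 1.
Primary stress: syllable 1 → ˈu:.li:.fi.ki.bi.na.

1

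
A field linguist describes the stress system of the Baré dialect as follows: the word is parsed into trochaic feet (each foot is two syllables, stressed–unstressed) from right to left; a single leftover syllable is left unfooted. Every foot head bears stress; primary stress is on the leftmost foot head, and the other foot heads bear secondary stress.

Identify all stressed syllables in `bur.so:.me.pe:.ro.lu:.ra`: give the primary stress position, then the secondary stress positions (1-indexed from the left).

Parse right to left into trochaic (ˈσσ) feet: bur (ˈso:.me) (ˈpe:.ro) (ˈlu:.ra). Syllable 1 is left unfooted.
Foot heads (stressed positions): 2, 4, 6.
End Rule Leftmost: primary stress on the leftmost head = syllable 2.
Secondary stress on 4, 6: bur.ˈso:.me.ˌpe:.ro.ˌlu:.ra.

primary 2, secondary 4, 6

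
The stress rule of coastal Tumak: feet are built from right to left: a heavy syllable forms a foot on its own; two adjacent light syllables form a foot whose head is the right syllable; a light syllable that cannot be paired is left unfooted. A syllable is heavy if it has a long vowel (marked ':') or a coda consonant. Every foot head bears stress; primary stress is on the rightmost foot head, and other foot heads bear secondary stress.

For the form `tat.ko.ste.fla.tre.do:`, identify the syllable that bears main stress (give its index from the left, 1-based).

6

Weights: 1 tat H, 2 ko L, 3 ste L, 4 fla L, 5 tre L, 6 do: H.
Parse right to left (heavy = foot alone; LL = one foot; stranded L unfooted): (ˈtat) (ko.ˈste) (fla.ˈtre) (ˈdo:).
Foot heads: 1, 3, 5, 6.
Primary stress on the rightmost head = syllable 6.
Primary stress: syllable 6 → tat.ko.ste.fla.tre.ˈdo:.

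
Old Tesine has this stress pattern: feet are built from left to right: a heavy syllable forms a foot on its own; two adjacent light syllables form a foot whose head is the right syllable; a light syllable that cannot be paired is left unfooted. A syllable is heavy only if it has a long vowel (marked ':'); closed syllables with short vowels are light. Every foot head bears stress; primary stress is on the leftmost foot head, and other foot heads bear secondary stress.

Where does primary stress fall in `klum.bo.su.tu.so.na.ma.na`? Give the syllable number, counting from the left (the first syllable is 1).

Weights: 1 klum L, 2 bo L, 3 su L, 4 tu L, 5 so L, 6 na L, 7 ma L, 8 na L.
Parse left to right (heavy = foot alone; LL = one foot; stranded L unfooted): (klum.ˈbo) (su.ˈtu) (so.ˈna) (ma.ˈna).
Foot heads: 2, 4, 6, 8.
Primary stress on the leftmost head = syllable 2.
Primary stress: syllable 2 → klum.ˈbo.su.tu.so.na.ma.na.

2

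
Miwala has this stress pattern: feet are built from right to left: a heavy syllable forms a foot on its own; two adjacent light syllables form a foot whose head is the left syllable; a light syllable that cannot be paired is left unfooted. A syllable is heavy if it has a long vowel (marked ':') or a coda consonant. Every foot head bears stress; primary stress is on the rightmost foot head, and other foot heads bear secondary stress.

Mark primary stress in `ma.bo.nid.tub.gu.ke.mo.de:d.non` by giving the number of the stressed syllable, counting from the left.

9

Weights: 1 ma L, 2 bo L, 3 nid H, 4 tub H, 5 gu L, 6 ke L, 7 mo L, 8 de:d H, 9 non H.
Parse right to left (heavy = foot alone; LL = one foot; stranded L unfooted): (ˈma.bo) (ˈnid) (ˈtub) gu (ˈke.mo) (ˈde:d) (ˈnon).
Foot heads: 1, 3, 4, 6, 8, 9.
Primary stress on the rightmost head = syllable 9.
Primary stress: syllable 9 → ma.bo.nid.tub.gu.ke.mo.de:d.ˈnon.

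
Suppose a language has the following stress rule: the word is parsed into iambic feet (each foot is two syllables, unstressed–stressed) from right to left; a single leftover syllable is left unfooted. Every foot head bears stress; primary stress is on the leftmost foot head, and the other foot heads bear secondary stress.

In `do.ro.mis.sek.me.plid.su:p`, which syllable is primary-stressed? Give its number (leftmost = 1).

3

Parse right to left into iambic (σˈσ) feet: do (ro.ˈmis) (sek.ˈme) (plid.ˈsu:p). Syllable 1 is left unfooted.
Foot heads (stressed positions): 3, 5, 7.
End Rule Leftmost: primary stress on the leftmost head = syllable 3.
Primary stress: syllable 3 → do.ro.ˈmis.sek.me.plid.su:p.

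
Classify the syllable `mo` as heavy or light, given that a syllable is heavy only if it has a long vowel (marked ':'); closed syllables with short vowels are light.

`mo`: short vowel, open (no coda). Short vowel → light.

light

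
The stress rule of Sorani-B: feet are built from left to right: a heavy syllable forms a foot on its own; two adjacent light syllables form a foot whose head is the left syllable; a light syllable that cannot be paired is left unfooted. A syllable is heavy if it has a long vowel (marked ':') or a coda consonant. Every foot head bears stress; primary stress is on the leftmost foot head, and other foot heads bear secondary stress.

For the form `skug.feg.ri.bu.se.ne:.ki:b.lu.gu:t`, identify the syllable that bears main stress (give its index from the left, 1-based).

1

Weights: 1 skug H, 2 feg H, 3 ri L, 4 bu L, 5 se L, 6 ne: H, 7 ki:b H, 8 lu L, 9 gu:t H.
Parse left to right (heavy = foot alone; LL = one foot; stranded L unfooted): (ˈskug) (ˈfeg) (ˈri.bu) se (ˈne:) (ˈki:b) lu (ˈgu:t).
Foot heads: 1, 2, 3, 6, 7, 9.
Primary stress on the leftmost head = syllable 1.
Primary stress: syllable 1 → ˈskug.feg.ri.bu.se.ne:.ki:b.lu.gu:t.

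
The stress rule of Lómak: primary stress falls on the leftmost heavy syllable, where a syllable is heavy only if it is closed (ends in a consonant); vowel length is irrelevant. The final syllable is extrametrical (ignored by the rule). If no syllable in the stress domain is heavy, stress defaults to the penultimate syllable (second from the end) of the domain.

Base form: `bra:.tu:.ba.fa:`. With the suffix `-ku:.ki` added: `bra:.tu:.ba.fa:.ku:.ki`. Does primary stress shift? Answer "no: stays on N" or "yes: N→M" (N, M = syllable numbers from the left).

Base `bra:.tu:.ba.fa:` (4 syllables):
  The final syllable (4, fa:) is extrametrical; the stress domain is syllables 1–3.
  Weights: 1 bra: L, 2 tu: L, 3 ba L.
  No heavy syllable in the domain; default to the penultimate syllable (second from the end) of the domain = syllable 2.
  → primary stress on syllable 2.
Suffixed `bra:.tu:.ba.fa:.ku:.ki` (6 syllables):
  The final syllable (6, ki) is extrametrical; the stress domain is syllables 1–5.
  Weights: 1 bra: L, 2 tu: L, 3 ba L, 4 fa: L, 5 ku: L.
  No heavy syllable in the domain; default to the penultimate syllable (second from the end) of the domain = syllable 4.
  → primary stress on syllable 4.

yes: 2→4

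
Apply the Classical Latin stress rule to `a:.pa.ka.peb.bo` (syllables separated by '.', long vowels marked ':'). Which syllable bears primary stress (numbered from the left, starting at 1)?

Classical Latin: stress the penult if heavy (long vowel or closed), else the antepenult.
Weights: 3 ka L, 4 peb H, 5 bo L.
The penult (syllable 4, peb) is heavy, so it takes stress.
Stress on syllable 4: a:.pa.ka.ˈpeb.bo.

4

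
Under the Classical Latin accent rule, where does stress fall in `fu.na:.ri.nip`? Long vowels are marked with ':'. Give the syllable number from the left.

Classical Latin: stress the penult if heavy (long vowel or closed), else the antepenult.
Weights: 2 na: H, 3 ri L, 4 nip H.
The penult (syllable 3, ri) is light, so stress falls on the antepenult (syllable 2, na:).
Stress on syllable 2: fu.ˈna:.ri.nip.

2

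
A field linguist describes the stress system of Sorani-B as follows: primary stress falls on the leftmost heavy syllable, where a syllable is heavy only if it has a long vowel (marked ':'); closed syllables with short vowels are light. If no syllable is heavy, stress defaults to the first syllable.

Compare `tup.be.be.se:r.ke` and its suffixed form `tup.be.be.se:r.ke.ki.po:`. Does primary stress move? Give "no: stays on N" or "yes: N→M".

no: stays on 4

Base `tup.be.be.se:r.ke` (5 syllables):
  Weights: 1 tup L, 2 be L, 3 be L, 4 se:r H, 5 ke L.
  Heavy syllables in the domain: 4. The leftmost is syllable 4 (se:r).
  → primary stress on syllable 4.
Suffixed `tup.be.be.se:r.ke.ki.po:` (7 syllables):
  Weights: 1 tup L, 2 be L, 3 be L, 4 se:r H, 5 ke L, 6 ki L, 7 po: H.
  Heavy syllables in the domain: 4, 7. The leftmost is syllable 4 (se:r).
  → primary stress on syllable 4.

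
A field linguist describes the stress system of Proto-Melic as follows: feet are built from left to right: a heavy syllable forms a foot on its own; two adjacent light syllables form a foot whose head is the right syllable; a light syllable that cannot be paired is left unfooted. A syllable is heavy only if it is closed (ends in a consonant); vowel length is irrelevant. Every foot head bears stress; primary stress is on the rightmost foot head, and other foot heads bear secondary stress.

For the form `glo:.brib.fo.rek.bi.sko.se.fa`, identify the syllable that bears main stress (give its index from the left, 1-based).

8

Weights: 1 glo: L, 2 brib H, 3 fo L, 4 rek H, 5 bi L, 6 sko L, 7 se L, 8 fa L.
Parse left to right (heavy = foot alone; LL = one foot; stranded L unfooted): glo: (ˈbrib) fo (ˈrek) (bi.ˈsko) (se.ˈfa).
Foot heads: 2, 4, 6, 8.
Primary stress on the rightmost head = syllable 8.
Primary stress: syllable 8 → glo:.brib.fo.rek.bi.sko.se.ˈfa.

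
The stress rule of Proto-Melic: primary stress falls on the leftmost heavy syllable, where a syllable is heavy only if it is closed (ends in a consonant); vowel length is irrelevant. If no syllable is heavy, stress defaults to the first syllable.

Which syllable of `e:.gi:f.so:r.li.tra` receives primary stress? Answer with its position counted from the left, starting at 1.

2

Weights: 1 e: L, 2 gi:f H, 3 so:r H, 4 li L, 5 tra L.
Heavy syllables in the domain: 2, 3. The leftmost is syllable 2 (gi:f).
Primary stress: syllable 2 → e:.ˈgi:f.so:r.li.tra.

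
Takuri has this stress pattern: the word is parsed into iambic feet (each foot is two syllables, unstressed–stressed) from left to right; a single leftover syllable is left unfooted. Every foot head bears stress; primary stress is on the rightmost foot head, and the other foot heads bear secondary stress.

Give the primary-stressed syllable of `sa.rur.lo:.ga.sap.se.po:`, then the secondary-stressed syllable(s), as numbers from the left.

primary 6, secondary 2, 4

Parse left to right into iambic (σˈσ) feet: (sa.ˈrur) (lo:.ˈga) (sap.ˈse) po:. Syllable 7 is left unfooted.
Foot heads (stressed positions): 2, 4, 6.
End Rule Rightmost: primary stress on the rightmost head = syllable 6.
Secondary stress on 2, 4: sa.ˌrur.lo:.ˌga.sap.ˈse.po:.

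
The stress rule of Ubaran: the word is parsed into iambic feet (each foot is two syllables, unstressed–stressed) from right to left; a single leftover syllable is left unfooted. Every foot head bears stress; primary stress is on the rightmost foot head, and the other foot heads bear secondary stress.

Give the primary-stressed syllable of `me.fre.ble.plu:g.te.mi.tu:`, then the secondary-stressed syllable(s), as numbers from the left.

Parse right to left into iambic (σˈσ) feet: me (fre.ˈble) (plu:g.ˈte) (mi.ˈtu:). Syllable 1 is left unfooted.
Foot heads (stressed positions): 3, 5, 7.
End Rule Rightmost: primary stress on the rightmost head = syllable 7.
Secondary stress on 3, 5: me.fre.ˌble.plu:g.ˌte.mi.ˈtu:.

primary 7, secondary 3, 5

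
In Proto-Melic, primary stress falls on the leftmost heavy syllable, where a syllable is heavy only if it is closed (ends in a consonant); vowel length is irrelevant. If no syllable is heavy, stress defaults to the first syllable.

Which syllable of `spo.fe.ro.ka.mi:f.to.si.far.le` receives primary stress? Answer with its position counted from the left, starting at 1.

Weights: 1 spo L, 2 fe L, 3 ro L, 4 ka L, 5 mi:f H, 6 to L, 7 si L, 8 far H, 9 le L.
Heavy syllables in the domain: 5, 8. The leftmost is syllable 5 (mi:f).
Primary stress: syllable 5 → spo.fe.ro.ka.ˈmi:f.to.si.far.le.

5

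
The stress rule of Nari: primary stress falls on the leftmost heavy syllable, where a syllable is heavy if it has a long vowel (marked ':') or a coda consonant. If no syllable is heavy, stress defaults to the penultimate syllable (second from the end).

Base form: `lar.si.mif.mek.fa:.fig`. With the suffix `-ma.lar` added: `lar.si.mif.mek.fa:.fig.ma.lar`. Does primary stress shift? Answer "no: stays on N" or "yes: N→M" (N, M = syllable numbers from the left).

no: stays on 1

Base `lar.si.mif.mek.fa:.fig` (6 syllables):
  Weights: 1 lar H, 2 si L, 3 mif H, 4 mek H, 5 fa: H, 6 fig H.
  Heavy syllables in the domain: 1, 3, 4, 5, 6. The leftmost is syllable 1 (lar).
  → primary stress on syllable 1.
Suffixed `lar.si.mif.mek.fa:.fig.ma.lar` (8 syllables):
  Weights: 1 lar H, 2 si L, 3 mif H, 4 mek H, 5 fa: H, 6 fig H, 7 ma L, 8 lar H.
  Heavy syllables in the domain: 1, 3, 4, 5, 6, 8. The leftmost is syllable 1 (lar).
  → primary stress on syllable 1.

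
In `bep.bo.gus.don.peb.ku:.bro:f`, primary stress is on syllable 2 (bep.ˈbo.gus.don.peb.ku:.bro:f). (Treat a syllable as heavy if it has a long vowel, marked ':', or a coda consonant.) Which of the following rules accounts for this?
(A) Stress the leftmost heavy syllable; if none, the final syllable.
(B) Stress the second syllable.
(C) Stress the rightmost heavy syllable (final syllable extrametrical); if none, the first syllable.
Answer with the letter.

Rule A → syllable 1 (observed: 2).
Rule B → syllable 2 ✓.
Rule C → syllable 6 (observed: 2).

B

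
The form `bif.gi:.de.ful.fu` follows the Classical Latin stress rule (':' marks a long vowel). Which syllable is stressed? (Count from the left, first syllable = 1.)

4

Classical Latin: stress the penult if heavy (long vowel or closed), else the antepenult.
Weights: 3 de L, 4 ful H, 5 fu L.
The penult (syllable 4, ful) is heavy, so it takes stress.
Stress on syllable 4: bif.gi:.de.ˈful.fu.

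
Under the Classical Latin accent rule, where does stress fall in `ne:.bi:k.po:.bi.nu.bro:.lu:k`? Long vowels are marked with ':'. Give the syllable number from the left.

Classical Latin: stress the penult if heavy (long vowel or closed), else the antepenult.
Weights: 5 nu L, 6 bro: H, 7 lu:k H.
The penult (syllable 6, bro:) is heavy, so it takes stress.
Stress on syllable 6: ne:.bi:k.po:.bi.nu.ˈbro:.lu:k.

6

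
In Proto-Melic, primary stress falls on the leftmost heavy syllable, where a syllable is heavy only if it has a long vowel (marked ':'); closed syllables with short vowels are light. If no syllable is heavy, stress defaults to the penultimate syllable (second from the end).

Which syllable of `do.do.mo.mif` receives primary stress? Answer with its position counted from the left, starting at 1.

3

Weights: 1 do L, 2 do L, 3 mo L, 4 mif L.
No heavy syllable in the domain; default to the penultimate syllable (second from the end) = syllable 3.
Primary stress: syllable 3 → do.do.ˈmo.mif.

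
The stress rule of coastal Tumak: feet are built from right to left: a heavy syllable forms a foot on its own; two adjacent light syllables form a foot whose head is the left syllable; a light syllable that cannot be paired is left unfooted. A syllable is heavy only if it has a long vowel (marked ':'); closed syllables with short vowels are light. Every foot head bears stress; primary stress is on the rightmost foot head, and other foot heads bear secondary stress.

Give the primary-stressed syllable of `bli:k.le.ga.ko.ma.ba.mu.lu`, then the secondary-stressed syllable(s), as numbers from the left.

Weights: 1 bli:k H, 2 le L, 3 ga L, 4 ko L, 5 ma L, 6 ba L, 7 mu L, 8 lu L.
Parse right to left (heavy = foot alone; LL = one foot; stranded L unfooted): (ˈbli:k) le (ˈga.ko) (ˈma.ba) (ˈmu.lu).
Foot heads: 1, 3, 5, 7.
Primary stress on the rightmost head = syllable 7.
Secondary stress on 1, 3, 5: ˌbli:k.le.ˌga.ko.ˌma.ba.ˈmu.lu.

primary 7, secondary 1, 3, 5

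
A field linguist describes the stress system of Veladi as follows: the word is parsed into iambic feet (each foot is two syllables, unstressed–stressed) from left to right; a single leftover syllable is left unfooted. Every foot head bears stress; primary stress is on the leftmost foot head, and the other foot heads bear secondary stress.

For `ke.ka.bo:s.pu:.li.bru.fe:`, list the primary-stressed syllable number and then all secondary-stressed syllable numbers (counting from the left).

Parse left to right into iambic (σˈσ) feet: (ke.ˈka) (bo:s.ˈpu:) (li.ˈbru) fe:. Syllable 7 is left unfooted.
Foot heads (stressed positions): 2, 4, 6.
End Rule Leftmost: primary stress on the leftmost head = syllable 2.
Secondary stress on 4, 6: ke.ˈka.bo:s.ˌpu:.li.ˌbru.fe:.

primary 2, secondary 4, 6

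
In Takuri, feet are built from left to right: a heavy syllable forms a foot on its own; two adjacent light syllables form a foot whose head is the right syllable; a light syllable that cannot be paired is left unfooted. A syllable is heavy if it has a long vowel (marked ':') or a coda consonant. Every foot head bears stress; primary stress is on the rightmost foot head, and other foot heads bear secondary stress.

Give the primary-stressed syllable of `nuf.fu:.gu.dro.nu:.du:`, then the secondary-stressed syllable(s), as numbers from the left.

primary 6, secondary 1, 2, 4, 5

Weights: 1 nuf H, 2 fu: H, 3 gu L, 4 dro L, 5 nu: H, 6 du: H.
Parse left to right (heavy = foot alone; LL = one foot; stranded L unfooted): (ˈnuf) (ˈfu:) (gu.ˈdro) (ˈnu:) (ˈdu:).
Foot heads: 1, 2, 4, 5, 6.
Primary stress on the rightmost head = syllable 6.
Secondary stress on 1, 2, 4, 5: ˌnuf.ˌfu:.gu.ˌdro.ˌnu:.ˈdu:.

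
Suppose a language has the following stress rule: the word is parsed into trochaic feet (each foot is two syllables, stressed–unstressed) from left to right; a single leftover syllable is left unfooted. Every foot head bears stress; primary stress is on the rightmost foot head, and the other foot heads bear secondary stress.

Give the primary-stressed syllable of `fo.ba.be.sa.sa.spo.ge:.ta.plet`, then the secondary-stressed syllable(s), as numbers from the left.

primary 7, secondary 1, 3, 5

Parse left to right into trochaic (ˈσσ) feet: (ˈfo.ba) (ˈbe.sa) (ˈsa.spo) (ˈge:.ta) plet. Syllable 9 is left unfooted.
Foot heads (stressed positions): 1, 3, 5, 7.
End Rule Rightmost: primary stress on the rightmost head = syllable 7.
Secondary stress on 1, 3, 5: ˌfo.ba.ˌbe.sa.ˌsa.spo.ˈge:.ta.plet.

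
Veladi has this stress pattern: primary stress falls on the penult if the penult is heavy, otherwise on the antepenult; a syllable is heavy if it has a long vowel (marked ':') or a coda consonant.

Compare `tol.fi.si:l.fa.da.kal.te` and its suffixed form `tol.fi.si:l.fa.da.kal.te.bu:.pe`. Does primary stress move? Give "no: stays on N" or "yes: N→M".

Base `tol.fi.si:l.fa.da.kal.te` (7 syllables):
  Weights: 5 da L, 6 kal H, 7 te L.
  The penult (syllable 6, kal) is heavy, so it takes stress.
  → primary stress on syllable 6.
Suffixed `tol.fi.si:l.fa.da.kal.te.bu:.pe` (9 syllables):
  Weights: 7 te L, 8 bu: H, 9 pe L.
  The penult (syllable 8, bu:) is heavy, so it takes stress.
  → primary stress on syllable 8.

yes: 6→8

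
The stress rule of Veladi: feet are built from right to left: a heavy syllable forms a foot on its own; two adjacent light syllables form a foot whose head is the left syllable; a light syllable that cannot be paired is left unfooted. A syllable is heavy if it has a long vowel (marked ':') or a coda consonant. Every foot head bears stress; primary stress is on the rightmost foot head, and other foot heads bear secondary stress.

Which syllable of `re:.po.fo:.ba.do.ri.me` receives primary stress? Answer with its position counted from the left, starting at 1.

6

Weights: 1 re: H, 2 po L, 3 fo: H, 4 ba L, 5 do L, 6 ri L, 7 me L.
Parse right to left (heavy = foot alone; LL = one foot; stranded L unfooted): (ˈre:) po (ˈfo:) (ˈba.do) (ˈri.me).
Foot heads: 1, 3, 4, 6.
Primary stress on the rightmost head = syllable 6.
Primary stress: syllable 6 → re:.po.fo:.ba.do.ˈri.me.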